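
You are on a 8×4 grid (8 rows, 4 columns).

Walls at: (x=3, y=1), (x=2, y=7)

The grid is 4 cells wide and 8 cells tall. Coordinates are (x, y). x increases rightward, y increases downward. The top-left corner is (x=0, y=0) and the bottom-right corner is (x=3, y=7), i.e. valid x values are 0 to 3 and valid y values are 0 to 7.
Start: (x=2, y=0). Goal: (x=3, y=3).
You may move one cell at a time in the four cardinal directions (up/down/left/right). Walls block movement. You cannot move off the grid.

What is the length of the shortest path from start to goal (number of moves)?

BFS from (x=2, y=0) until reaching (x=3, y=3):
  Distance 0: (x=2, y=0)
  Distance 1: (x=1, y=0), (x=3, y=0), (x=2, y=1)
  Distance 2: (x=0, y=0), (x=1, y=1), (x=2, y=2)
  Distance 3: (x=0, y=1), (x=1, y=2), (x=3, y=2), (x=2, y=3)
  Distance 4: (x=0, y=2), (x=1, y=3), (x=3, y=3), (x=2, y=4)  <- goal reached here
One shortest path (4 moves): (x=2, y=0) -> (x=2, y=1) -> (x=2, y=2) -> (x=3, y=2) -> (x=3, y=3)

Answer: Shortest path length: 4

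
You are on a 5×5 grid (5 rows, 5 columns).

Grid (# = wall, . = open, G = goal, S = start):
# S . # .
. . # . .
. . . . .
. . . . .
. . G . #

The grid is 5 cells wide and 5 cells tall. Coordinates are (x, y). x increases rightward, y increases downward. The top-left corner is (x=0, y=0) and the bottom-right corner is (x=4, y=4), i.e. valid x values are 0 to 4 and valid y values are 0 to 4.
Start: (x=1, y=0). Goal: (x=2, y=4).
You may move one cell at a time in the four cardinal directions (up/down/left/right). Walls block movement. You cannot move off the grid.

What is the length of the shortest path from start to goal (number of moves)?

BFS from (x=1, y=0) until reaching (x=2, y=4):
  Distance 0: (x=1, y=0)
  Distance 1: (x=2, y=0), (x=1, y=1)
  Distance 2: (x=0, y=1), (x=1, y=2)
  Distance 3: (x=0, y=2), (x=2, y=2), (x=1, y=3)
  Distance 4: (x=3, y=2), (x=0, y=3), (x=2, y=3), (x=1, y=4)
  Distance 5: (x=3, y=1), (x=4, y=2), (x=3, y=3), (x=0, y=4), (x=2, y=4)  <- goal reached here
One shortest path (5 moves): (x=1, y=0) -> (x=1, y=1) -> (x=1, y=2) -> (x=2, y=2) -> (x=2, y=3) -> (x=2, y=4)

Answer: Shortest path length: 5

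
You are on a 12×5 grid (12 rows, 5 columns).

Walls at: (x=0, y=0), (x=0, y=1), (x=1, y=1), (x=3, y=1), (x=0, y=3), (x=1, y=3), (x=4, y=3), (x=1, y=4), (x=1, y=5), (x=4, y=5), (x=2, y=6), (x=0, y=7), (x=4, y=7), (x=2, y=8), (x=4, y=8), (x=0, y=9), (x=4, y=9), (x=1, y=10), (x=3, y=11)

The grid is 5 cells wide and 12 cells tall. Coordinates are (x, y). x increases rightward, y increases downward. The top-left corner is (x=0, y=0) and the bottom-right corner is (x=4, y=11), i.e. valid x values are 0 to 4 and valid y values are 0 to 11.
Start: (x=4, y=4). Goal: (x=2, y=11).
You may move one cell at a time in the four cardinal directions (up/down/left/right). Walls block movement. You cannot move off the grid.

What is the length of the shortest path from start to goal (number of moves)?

Answer: Shortest path length: 9

Derivation:
BFS from (x=4, y=4) until reaching (x=2, y=11):
  Distance 0: (x=4, y=4)
  Distance 1: (x=3, y=4)
  Distance 2: (x=3, y=3), (x=2, y=4), (x=3, y=5)
  Distance 3: (x=3, y=2), (x=2, y=3), (x=2, y=5), (x=3, y=6)
  Distance 4: (x=2, y=2), (x=4, y=2), (x=4, y=6), (x=3, y=7)
  Distance 5: (x=2, y=1), (x=4, y=1), (x=1, y=2), (x=2, y=7), (x=3, y=8)
  Distance 6: (x=2, y=0), (x=4, y=0), (x=0, y=2), (x=1, y=7), (x=3, y=9)
  Distance 7: (x=1, y=0), (x=3, y=0), (x=1, y=6), (x=1, y=8), (x=2, y=9), (x=3, y=10)
  Distance 8: (x=0, y=6), (x=0, y=8), (x=1, y=9), (x=2, y=10), (x=4, y=10)
  Distance 9: (x=0, y=5), (x=2, y=11), (x=4, y=11)  <- goal reached here
One shortest path (9 moves): (x=4, y=4) -> (x=3, y=4) -> (x=3, y=5) -> (x=3, y=6) -> (x=3, y=7) -> (x=3, y=8) -> (x=3, y=9) -> (x=2, y=9) -> (x=2, y=10) -> (x=2, y=11)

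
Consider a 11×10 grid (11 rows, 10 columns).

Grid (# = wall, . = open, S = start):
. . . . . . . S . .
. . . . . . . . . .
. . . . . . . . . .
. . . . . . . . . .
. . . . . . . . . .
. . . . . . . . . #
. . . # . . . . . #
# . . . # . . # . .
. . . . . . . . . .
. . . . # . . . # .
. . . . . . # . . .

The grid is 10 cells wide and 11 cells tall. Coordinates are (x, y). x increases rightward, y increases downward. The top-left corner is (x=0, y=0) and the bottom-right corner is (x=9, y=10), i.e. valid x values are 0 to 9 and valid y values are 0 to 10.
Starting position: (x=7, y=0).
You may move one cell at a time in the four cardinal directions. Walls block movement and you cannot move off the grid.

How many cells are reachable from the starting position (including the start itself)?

BFS flood-fill from (x=7, y=0):
  Distance 0: (x=7, y=0)
  Distance 1: (x=6, y=0), (x=8, y=0), (x=7, y=1)
  Distance 2: (x=5, y=0), (x=9, y=0), (x=6, y=1), (x=8, y=1), (x=7, y=2)
  Distance 3: (x=4, y=0), (x=5, y=1), (x=9, y=1), (x=6, y=2), (x=8, y=2), (x=7, y=3)
  Distance 4: (x=3, y=0), (x=4, y=1), (x=5, y=2), (x=9, y=2), (x=6, y=3), (x=8, y=3), (x=7, y=4)
  Distance 5: (x=2, y=0), (x=3, y=1), (x=4, y=2), (x=5, y=3), (x=9, y=3), (x=6, y=4), (x=8, y=4), (x=7, y=5)
  Distance 6: (x=1, y=0), (x=2, y=1), (x=3, y=2), (x=4, y=3), (x=5, y=4), (x=9, y=4), (x=6, y=5), (x=8, y=5), (x=7, y=6)
  Distance 7: (x=0, y=0), (x=1, y=1), (x=2, y=2), (x=3, y=3), (x=4, y=4), (x=5, y=5), (x=6, y=6), (x=8, y=6)
  Distance 8: (x=0, y=1), (x=1, y=2), (x=2, y=3), (x=3, y=4), (x=4, y=5), (x=5, y=6), (x=6, y=7), (x=8, y=7)
  Distance 9: (x=0, y=2), (x=1, y=3), (x=2, y=4), (x=3, y=5), (x=4, y=6), (x=5, y=7), (x=9, y=7), (x=6, y=8), (x=8, y=8)
  Distance 10: (x=0, y=3), (x=1, y=4), (x=2, y=5), (x=5, y=8), (x=7, y=8), (x=9, y=8), (x=6, y=9)
  Distance 11: (x=0, y=4), (x=1, y=5), (x=2, y=6), (x=4, y=8), (x=5, y=9), (x=7, y=9), (x=9, y=9)
  Distance 12: (x=0, y=5), (x=1, y=6), (x=2, y=7), (x=3, y=8), (x=5, y=10), (x=7, y=10), (x=9, y=10)
  Distance 13: (x=0, y=6), (x=1, y=7), (x=3, y=7), (x=2, y=8), (x=3, y=9), (x=4, y=10), (x=8, y=10)
  Distance 14: (x=1, y=8), (x=2, y=9), (x=3, y=10)
  Distance 15: (x=0, y=8), (x=1, y=9), (x=2, y=10)
  Distance 16: (x=0, y=9), (x=1, y=10)
  Distance 17: (x=0, y=10)
Total reachable: 101 (grid has 101 open cells total)

Answer: Reachable cells: 101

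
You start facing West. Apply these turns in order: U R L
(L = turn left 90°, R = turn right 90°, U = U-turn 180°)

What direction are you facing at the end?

Answer: Final heading: East

Derivation:
Start: West
  U (U-turn (180°)) -> East
  R (right (90° clockwise)) -> South
  L (left (90° counter-clockwise)) -> East
Final: East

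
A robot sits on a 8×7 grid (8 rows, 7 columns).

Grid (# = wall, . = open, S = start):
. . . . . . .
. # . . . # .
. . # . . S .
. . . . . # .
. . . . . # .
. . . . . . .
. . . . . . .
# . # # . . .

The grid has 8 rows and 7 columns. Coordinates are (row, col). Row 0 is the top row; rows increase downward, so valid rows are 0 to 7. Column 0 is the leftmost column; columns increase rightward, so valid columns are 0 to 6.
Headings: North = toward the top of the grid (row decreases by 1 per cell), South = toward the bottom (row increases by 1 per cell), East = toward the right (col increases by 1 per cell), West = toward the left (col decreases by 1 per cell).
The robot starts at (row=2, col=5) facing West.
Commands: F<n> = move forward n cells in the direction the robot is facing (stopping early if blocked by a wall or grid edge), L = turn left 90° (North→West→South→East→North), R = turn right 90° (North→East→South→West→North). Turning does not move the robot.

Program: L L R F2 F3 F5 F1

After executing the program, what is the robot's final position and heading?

Start: (row=2, col=5), facing West
  L: turn left, now facing South
  L: turn left, now facing East
  R: turn right, now facing South
  F2: move forward 0/2 (blocked), now at (row=2, col=5)
  F3: move forward 0/3 (blocked), now at (row=2, col=5)
  F5: move forward 0/5 (blocked), now at (row=2, col=5)
  F1: move forward 0/1 (blocked), now at (row=2, col=5)
Final: (row=2, col=5), facing South

Answer: Final position: (row=2, col=5), facing South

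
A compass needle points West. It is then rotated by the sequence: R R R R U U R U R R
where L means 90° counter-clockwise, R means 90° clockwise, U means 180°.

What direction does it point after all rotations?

Answer: Final heading: North

Derivation:
Start: West
  R (right (90° clockwise)) -> North
  R (right (90° clockwise)) -> East
  R (right (90° clockwise)) -> South
  R (right (90° clockwise)) -> West
  U (U-turn (180°)) -> East
  U (U-turn (180°)) -> West
  R (right (90° clockwise)) -> North
  U (U-turn (180°)) -> South
  R (right (90° clockwise)) -> West
  R (right (90° clockwise)) -> North
Final: North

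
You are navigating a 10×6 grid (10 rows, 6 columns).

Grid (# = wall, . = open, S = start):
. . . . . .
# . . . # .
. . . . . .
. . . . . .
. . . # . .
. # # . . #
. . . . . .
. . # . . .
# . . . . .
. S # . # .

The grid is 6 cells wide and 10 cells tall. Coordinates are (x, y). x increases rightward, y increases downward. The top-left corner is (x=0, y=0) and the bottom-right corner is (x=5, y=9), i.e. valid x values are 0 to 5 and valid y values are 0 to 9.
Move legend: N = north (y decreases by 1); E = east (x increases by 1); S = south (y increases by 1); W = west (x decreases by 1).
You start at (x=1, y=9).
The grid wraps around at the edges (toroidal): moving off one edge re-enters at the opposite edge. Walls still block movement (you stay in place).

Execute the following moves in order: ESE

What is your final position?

Start: (x=1, y=9)
  E (east): blocked, stay at (x=1, y=9)
  S (south): (x=1, y=9) -> (x=1, y=0)
  E (east): (x=1, y=0) -> (x=2, y=0)
Final: (x=2, y=0)

Answer: Final position: (x=2, y=0)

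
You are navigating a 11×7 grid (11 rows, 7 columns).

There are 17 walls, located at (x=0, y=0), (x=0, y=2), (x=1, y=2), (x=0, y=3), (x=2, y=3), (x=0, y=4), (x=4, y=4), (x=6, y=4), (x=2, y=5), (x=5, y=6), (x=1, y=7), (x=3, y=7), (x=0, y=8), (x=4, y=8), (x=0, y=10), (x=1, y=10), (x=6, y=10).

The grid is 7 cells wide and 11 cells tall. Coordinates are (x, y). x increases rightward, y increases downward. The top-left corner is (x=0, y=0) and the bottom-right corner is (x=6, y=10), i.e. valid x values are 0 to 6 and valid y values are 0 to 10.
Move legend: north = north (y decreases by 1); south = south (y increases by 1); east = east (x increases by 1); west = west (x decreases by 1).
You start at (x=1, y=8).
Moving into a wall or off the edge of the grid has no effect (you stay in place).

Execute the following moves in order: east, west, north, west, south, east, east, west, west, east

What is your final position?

Answer: Final position: (x=2, y=9)

Derivation:
Start: (x=1, y=8)
  east (east): (x=1, y=8) -> (x=2, y=8)
  west (west): (x=2, y=8) -> (x=1, y=8)
  north (north): blocked, stay at (x=1, y=8)
  west (west): blocked, stay at (x=1, y=8)
  south (south): (x=1, y=8) -> (x=1, y=9)
  east (east): (x=1, y=9) -> (x=2, y=9)
  east (east): (x=2, y=9) -> (x=3, y=9)
  west (west): (x=3, y=9) -> (x=2, y=9)
  west (west): (x=2, y=9) -> (x=1, y=9)
  east (east): (x=1, y=9) -> (x=2, y=9)
Final: (x=2, y=9)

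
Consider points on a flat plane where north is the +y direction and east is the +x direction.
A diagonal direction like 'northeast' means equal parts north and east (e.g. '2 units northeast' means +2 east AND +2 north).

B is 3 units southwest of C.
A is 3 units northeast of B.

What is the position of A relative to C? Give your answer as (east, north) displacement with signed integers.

Place C at the origin (east=0, north=0).
  B is 3 units southwest of C: delta (east=-3, north=-3); B at (east=-3, north=-3).
  A is 3 units northeast of B: delta (east=+3, north=+3); A at (east=0, north=0).
Therefore A relative to C: (east=0, north=0).

Answer: A is at (east=0, north=0) relative to C.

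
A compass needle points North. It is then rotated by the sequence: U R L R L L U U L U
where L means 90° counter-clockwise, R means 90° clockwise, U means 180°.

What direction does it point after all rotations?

Answer: Final heading: South

Derivation:
Start: North
  U (U-turn (180°)) -> South
  R (right (90° clockwise)) -> West
  L (left (90° counter-clockwise)) -> South
  R (right (90° clockwise)) -> West
  L (left (90° counter-clockwise)) -> South
  L (left (90° counter-clockwise)) -> East
  U (U-turn (180°)) -> West
  U (U-turn (180°)) -> East
  L (left (90° counter-clockwise)) -> North
  U (U-turn (180°)) -> South
Final: South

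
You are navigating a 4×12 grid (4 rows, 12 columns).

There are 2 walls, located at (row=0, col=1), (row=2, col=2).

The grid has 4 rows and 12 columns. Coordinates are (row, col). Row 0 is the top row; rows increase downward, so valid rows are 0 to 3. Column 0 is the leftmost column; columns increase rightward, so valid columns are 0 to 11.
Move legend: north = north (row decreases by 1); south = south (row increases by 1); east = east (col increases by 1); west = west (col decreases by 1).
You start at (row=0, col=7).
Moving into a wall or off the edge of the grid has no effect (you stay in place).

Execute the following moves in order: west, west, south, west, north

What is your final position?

Answer: Final position: (row=0, col=4)

Derivation:
Start: (row=0, col=7)
  west (west): (row=0, col=7) -> (row=0, col=6)
  west (west): (row=0, col=6) -> (row=0, col=5)
  south (south): (row=0, col=5) -> (row=1, col=5)
  west (west): (row=1, col=5) -> (row=1, col=4)
  north (north): (row=1, col=4) -> (row=0, col=4)
Final: (row=0, col=4)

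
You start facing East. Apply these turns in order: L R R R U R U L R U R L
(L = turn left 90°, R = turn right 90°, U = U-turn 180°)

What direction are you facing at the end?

Answer: Final heading: South

Derivation:
Start: East
  L (left (90° counter-clockwise)) -> North
  R (right (90° clockwise)) -> East
  R (right (90° clockwise)) -> South
  R (right (90° clockwise)) -> West
  U (U-turn (180°)) -> East
  R (right (90° clockwise)) -> South
  U (U-turn (180°)) -> North
  L (left (90° counter-clockwise)) -> West
  R (right (90° clockwise)) -> North
  U (U-turn (180°)) -> South
  R (right (90° clockwise)) -> West
  L (left (90° counter-clockwise)) -> South
Final: South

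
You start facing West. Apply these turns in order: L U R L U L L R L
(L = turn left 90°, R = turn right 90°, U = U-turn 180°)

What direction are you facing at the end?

Answer: Final heading: North

Derivation:
Start: West
  L (left (90° counter-clockwise)) -> South
  U (U-turn (180°)) -> North
  R (right (90° clockwise)) -> East
  L (left (90° counter-clockwise)) -> North
  U (U-turn (180°)) -> South
  L (left (90° counter-clockwise)) -> East
  L (left (90° counter-clockwise)) -> North
  R (right (90° clockwise)) -> East
  L (left (90° counter-clockwise)) -> North
Final: North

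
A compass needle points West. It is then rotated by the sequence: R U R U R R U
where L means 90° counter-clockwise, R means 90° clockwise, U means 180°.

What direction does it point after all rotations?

Answer: Final heading: East

Derivation:
Start: West
  R (right (90° clockwise)) -> North
  U (U-turn (180°)) -> South
  R (right (90° clockwise)) -> West
  U (U-turn (180°)) -> East
  R (right (90° clockwise)) -> South
  R (right (90° clockwise)) -> West
  U (U-turn (180°)) -> East
Final: East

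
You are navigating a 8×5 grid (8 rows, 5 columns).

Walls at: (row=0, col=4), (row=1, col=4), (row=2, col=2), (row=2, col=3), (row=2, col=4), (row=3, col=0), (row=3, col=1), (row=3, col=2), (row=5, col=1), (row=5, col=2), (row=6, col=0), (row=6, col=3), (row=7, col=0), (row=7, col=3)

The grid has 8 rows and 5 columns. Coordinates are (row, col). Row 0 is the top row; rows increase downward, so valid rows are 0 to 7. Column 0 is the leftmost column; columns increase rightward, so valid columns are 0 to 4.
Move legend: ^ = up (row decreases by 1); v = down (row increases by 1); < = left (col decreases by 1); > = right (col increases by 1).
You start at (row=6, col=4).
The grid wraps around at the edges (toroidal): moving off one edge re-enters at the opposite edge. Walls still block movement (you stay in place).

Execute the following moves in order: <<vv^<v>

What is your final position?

Start: (row=6, col=4)
  < (left): blocked, stay at (row=6, col=4)
  < (left): blocked, stay at (row=6, col=4)
  v (down): (row=6, col=4) -> (row=7, col=4)
  v (down): blocked, stay at (row=7, col=4)
  ^ (up): (row=7, col=4) -> (row=6, col=4)
  < (left): blocked, stay at (row=6, col=4)
  v (down): (row=6, col=4) -> (row=7, col=4)
  > (right): blocked, stay at (row=7, col=4)
Final: (row=7, col=4)

Answer: Final position: (row=7, col=4)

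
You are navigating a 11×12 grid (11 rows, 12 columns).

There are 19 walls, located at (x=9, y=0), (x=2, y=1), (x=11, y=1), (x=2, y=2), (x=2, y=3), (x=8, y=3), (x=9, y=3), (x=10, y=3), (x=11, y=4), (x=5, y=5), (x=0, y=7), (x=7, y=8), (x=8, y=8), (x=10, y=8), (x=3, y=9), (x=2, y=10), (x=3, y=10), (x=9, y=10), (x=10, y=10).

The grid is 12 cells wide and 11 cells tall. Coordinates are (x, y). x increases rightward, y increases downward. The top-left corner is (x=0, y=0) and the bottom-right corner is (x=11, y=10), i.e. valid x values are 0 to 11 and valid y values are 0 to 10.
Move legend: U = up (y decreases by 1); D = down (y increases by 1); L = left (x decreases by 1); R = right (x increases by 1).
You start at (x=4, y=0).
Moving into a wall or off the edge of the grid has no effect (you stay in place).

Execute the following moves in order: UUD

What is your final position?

Answer: Final position: (x=4, y=1)

Derivation:
Start: (x=4, y=0)
  U (up): blocked, stay at (x=4, y=0)
  U (up): blocked, stay at (x=4, y=0)
  D (down): (x=4, y=0) -> (x=4, y=1)
Final: (x=4, y=1)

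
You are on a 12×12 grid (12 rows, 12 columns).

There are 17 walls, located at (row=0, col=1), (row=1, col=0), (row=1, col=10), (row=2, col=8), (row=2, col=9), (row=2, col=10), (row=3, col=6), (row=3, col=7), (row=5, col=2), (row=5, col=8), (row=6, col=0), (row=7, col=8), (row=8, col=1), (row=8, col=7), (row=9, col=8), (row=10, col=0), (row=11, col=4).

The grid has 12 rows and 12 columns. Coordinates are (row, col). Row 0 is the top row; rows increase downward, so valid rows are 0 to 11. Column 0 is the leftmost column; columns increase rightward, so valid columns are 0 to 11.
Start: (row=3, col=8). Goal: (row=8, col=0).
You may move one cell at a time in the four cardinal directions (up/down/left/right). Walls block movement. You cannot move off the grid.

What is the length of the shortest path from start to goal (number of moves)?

Answer: Shortest path length: 13

Derivation:
BFS from (row=3, col=8) until reaching (row=8, col=0):
  Distance 0: (row=3, col=8)
  Distance 1: (row=3, col=9), (row=4, col=8)
  Distance 2: (row=3, col=10), (row=4, col=7), (row=4, col=9)
  Distance 3: (row=3, col=11), (row=4, col=6), (row=4, col=10), (row=5, col=7), (row=5, col=9)
  Distance 4: (row=2, col=11), (row=4, col=5), (row=4, col=11), (row=5, col=6), (row=5, col=10), (row=6, col=7), (row=6, col=9)
  Distance 5: (row=1, col=11), (row=3, col=5), (row=4, col=4), (row=5, col=5), (row=5, col=11), (row=6, col=6), (row=6, col=8), (row=6, col=10), (row=7, col=7), (row=7, col=9)
  Distance 6: (row=0, col=11), (row=2, col=5), (row=3, col=4), (row=4, col=3), (row=5, col=4), (row=6, col=5), (row=6, col=11), (row=7, col=6), (row=7, col=10), (row=8, col=9)
  Distance 7: (row=0, col=10), (row=1, col=5), (row=2, col=4), (row=2, col=6), (row=3, col=3), (row=4, col=2), (row=5, col=3), (row=6, col=4), (row=7, col=5), (row=7, col=11), (row=8, col=6), (row=8, col=8), (row=8, col=10), (row=9, col=9)
  Distance 8: (row=0, col=5), (row=0, col=9), (row=1, col=4), (row=1, col=6), (row=2, col=3), (row=2, col=7), (row=3, col=2), (row=4, col=1), (row=6, col=3), (row=7, col=4), (row=8, col=5), (row=8, col=11), (row=9, col=6), (row=9, col=10), (row=10, col=9)
  Distance 9: (row=0, col=4), (row=0, col=6), (row=0, col=8), (row=1, col=3), (row=1, col=7), (row=1, col=9), (row=2, col=2), (row=3, col=1), (row=4, col=0), (row=5, col=1), (row=6, col=2), (row=7, col=3), (row=8, col=4), (row=9, col=5), (row=9, col=7), (row=9, col=11), (row=10, col=6), (row=10, col=8), (row=10, col=10), (row=11, col=9)
  Distance 10: (row=0, col=3), (row=0, col=7), (row=1, col=2), (row=1, col=8), (row=2, col=1), (row=3, col=0), (row=5, col=0), (row=6, col=1), (row=7, col=2), (row=8, col=3), (row=9, col=4), (row=10, col=5), (row=10, col=7), (row=10, col=11), (row=11, col=6), (row=11, col=8), (row=11, col=10)
  Distance 11: (row=0, col=2), (row=1, col=1), (row=2, col=0), (row=7, col=1), (row=8, col=2), (row=9, col=3), (row=10, col=4), (row=11, col=5), (row=11, col=7), (row=11, col=11)
  Distance 12: (row=7, col=0), (row=9, col=2), (row=10, col=3)
  Distance 13: (row=8, col=0), (row=9, col=1), (row=10, col=2), (row=11, col=3)  <- goal reached here
One shortest path (13 moves): (row=3, col=8) -> (row=4, col=8) -> (row=4, col=7) -> (row=4, col=6) -> (row=4, col=5) -> (row=4, col=4) -> (row=4, col=3) -> (row=4, col=2) -> (row=4, col=1) -> (row=5, col=1) -> (row=6, col=1) -> (row=7, col=1) -> (row=7, col=0) -> (row=8, col=0)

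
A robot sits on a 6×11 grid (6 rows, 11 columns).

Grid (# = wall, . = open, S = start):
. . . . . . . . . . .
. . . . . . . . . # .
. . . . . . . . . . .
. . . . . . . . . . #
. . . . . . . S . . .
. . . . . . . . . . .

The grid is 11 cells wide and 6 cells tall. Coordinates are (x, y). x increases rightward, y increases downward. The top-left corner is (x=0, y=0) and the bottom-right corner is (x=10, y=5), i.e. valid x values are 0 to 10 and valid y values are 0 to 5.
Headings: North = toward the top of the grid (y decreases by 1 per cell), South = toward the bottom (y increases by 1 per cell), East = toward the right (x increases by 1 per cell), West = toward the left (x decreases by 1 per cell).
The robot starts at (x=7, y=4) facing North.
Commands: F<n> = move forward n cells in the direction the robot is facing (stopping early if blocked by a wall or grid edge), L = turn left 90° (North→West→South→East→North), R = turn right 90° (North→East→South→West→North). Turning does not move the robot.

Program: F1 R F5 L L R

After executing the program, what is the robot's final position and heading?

Start: (x=7, y=4), facing North
  F1: move forward 1, now at (x=7, y=3)
  R: turn right, now facing East
  F5: move forward 2/5 (blocked), now at (x=9, y=3)
  L: turn left, now facing North
  L: turn left, now facing West
  R: turn right, now facing North
Final: (x=9, y=3), facing North

Answer: Final position: (x=9, y=3), facing North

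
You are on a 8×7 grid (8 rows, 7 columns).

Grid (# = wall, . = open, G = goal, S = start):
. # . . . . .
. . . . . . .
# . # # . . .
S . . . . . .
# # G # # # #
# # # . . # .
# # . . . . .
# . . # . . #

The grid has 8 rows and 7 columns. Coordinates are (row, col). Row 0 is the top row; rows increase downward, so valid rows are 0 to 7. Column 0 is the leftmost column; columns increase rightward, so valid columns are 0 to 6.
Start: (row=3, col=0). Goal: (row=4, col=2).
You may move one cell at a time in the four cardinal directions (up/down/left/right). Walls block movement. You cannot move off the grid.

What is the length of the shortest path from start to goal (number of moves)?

Answer: Shortest path length: 3

Derivation:
BFS from (row=3, col=0) until reaching (row=4, col=2):
  Distance 0: (row=3, col=0)
  Distance 1: (row=3, col=1)
  Distance 2: (row=2, col=1), (row=3, col=2)
  Distance 3: (row=1, col=1), (row=3, col=3), (row=4, col=2)  <- goal reached here
One shortest path (3 moves): (row=3, col=0) -> (row=3, col=1) -> (row=3, col=2) -> (row=4, col=2)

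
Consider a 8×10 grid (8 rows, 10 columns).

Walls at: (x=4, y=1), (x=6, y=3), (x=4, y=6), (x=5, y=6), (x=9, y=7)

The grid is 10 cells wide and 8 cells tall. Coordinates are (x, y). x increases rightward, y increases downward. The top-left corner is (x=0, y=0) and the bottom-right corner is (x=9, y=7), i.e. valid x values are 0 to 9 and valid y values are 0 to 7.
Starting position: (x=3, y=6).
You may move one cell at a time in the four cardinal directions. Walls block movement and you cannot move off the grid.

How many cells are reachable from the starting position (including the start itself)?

Answer: Reachable cells: 75

Derivation:
BFS flood-fill from (x=3, y=6):
  Distance 0: (x=3, y=6)
  Distance 1: (x=3, y=5), (x=2, y=6), (x=3, y=7)
  Distance 2: (x=3, y=4), (x=2, y=5), (x=4, y=5), (x=1, y=6), (x=2, y=7), (x=4, y=7)
  Distance 3: (x=3, y=3), (x=2, y=4), (x=4, y=4), (x=1, y=5), (x=5, y=5), (x=0, y=6), (x=1, y=7), (x=5, y=7)
  Distance 4: (x=3, y=2), (x=2, y=3), (x=4, y=3), (x=1, y=4), (x=5, y=4), (x=0, y=5), (x=6, y=5), (x=0, y=7), (x=6, y=7)
  Distance 5: (x=3, y=1), (x=2, y=2), (x=4, y=2), (x=1, y=3), (x=5, y=3), (x=0, y=4), (x=6, y=4), (x=7, y=5), (x=6, y=6), (x=7, y=7)
  Distance 6: (x=3, y=0), (x=2, y=1), (x=1, y=2), (x=5, y=2), (x=0, y=3), (x=7, y=4), (x=8, y=5), (x=7, y=6), (x=8, y=7)
  Distance 7: (x=2, y=0), (x=4, y=0), (x=1, y=1), (x=5, y=1), (x=0, y=2), (x=6, y=2), (x=7, y=3), (x=8, y=4), (x=9, y=5), (x=8, y=6)
  Distance 8: (x=1, y=0), (x=5, y=0), (x=0, y=1), (x=6, y=1), (x=7, y=2), (x=8, y=3), (x=9, y=4), (x=9, y=6)
  Distance 9: (x=0, y=0), (x=6, y=0), (x=7, y=1), (x=8, y=2), (x=9, y=3)
  Distance 10: (x=7, y=0), (x=8, y=1), (x=9, y=2)
  Distance 11: (x=8, y=0), (x=9, y=1)
  Distance 12: (x=9, y=0)
Total reachable: 75 (grid has 75 open cells total)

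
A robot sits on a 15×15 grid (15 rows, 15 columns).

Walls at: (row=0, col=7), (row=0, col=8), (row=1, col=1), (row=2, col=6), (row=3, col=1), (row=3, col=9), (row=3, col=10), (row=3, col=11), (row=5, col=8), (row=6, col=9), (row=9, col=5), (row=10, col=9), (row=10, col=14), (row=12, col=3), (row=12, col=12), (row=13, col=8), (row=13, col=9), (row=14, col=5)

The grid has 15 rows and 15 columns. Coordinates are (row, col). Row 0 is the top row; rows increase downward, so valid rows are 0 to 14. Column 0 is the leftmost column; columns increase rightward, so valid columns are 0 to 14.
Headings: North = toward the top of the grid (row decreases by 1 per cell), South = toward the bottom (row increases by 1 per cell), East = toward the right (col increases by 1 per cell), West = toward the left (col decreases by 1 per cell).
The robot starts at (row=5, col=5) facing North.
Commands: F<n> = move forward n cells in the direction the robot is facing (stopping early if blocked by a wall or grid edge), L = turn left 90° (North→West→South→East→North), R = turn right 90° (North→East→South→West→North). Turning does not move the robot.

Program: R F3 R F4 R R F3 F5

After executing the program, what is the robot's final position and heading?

Start: (row=5, col=5), facing North
  R: turn right, now facing East
  F3: move forward 2/3 (blocked), now at (row=5, col=7)
  R: turn right, now facing South
  F4: move forward 4, now at (row=9, col=7)
  R: turn right, now facing West
  R: turn right, now facing North
  F3: move forward 3, now at (row=6, col=7)
  F5: move forward 5, now at (row=1, col=7)
Final: (row=1, col=7), facing North

Answer: Final position: (row=1, col=7), facing North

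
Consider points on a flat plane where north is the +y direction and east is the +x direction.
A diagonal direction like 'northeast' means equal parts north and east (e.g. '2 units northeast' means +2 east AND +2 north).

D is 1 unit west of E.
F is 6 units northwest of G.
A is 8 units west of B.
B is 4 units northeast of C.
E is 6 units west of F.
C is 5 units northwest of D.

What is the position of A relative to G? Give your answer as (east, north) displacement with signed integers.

Place G at the origin (east=0, north=0).
  F is 6 units northwest of G: delta (east=-6, north=+6); F at (east=-6, north=6).
  E is 6 units west of F: delta (east=-6, north=+0); E at (east=-12, north=6).
  D is 1 unit west of E: delta (east=-1, north=+0); D at (east=-13, north=6).
  C is 5 units northwest of D: delta (east=-5, north=+5); C at (east=-18, north=11).
  B is 4 units northeast of C: delta (east=+4, north=+4); B at (east=-14, north=15).
  A is 8 units west of B: delta (east=-8, north=+0); A at (east=-22, north=15).
Therefore A relative to G: (east=-22, north=15).

Answer: A is at (east=-22, north=15) relative to G.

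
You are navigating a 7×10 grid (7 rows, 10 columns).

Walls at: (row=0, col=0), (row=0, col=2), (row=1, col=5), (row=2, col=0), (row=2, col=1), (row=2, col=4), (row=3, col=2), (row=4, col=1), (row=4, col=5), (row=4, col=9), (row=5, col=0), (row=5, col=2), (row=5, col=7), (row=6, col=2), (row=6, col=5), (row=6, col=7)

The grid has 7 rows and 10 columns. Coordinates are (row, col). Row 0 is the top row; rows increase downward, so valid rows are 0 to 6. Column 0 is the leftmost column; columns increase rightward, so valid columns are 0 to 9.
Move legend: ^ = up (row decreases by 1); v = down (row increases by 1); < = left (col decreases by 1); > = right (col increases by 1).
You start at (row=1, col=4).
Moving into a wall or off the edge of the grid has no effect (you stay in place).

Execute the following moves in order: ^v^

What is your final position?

Answer: Final position: (row=0, col=4)

Derivation:
Start: (row=1, col=4)
  ^ (up): (row=1, col=4) -> (row=0, col=4)
  v (down): (row=0, col=4) -> (row=1, col=4)
  ^ (up): (row=1, col=4) -> (row=0, col=4)
Final: (row=0, col=4)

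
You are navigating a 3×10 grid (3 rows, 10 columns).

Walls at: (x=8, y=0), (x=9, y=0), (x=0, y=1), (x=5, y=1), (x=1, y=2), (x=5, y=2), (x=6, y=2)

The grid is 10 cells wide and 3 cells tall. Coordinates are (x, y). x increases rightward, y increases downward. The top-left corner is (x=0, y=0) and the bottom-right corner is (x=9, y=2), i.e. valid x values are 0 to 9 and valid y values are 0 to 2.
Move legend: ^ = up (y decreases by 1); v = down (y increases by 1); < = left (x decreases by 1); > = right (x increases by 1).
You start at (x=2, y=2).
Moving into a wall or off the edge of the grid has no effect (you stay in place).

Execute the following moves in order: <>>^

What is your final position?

Answer: Final position: (x=4, y=1)

Derivation:
Start: (x=2, y=2)
  < (left): blocked, stay at (x=2, y=2)
  > (right): (x=2, y=2) -> (x=3, y=2)
  > (right): (x=3, y=2) -> (x=4, y=2)
  ^ (up): (x=4, y=2) -> (x=4, y=1)
Final: (x=4, y=1)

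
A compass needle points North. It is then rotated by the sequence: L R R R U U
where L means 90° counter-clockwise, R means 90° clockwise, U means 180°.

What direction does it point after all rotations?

Answer: Final heading: South

Derivation:
Start: North
  L (left (90° counter-clockwise)) -> West
  R (right (90° clockwise)) -> North
  R (right (90° clockwise)) -> East
  R (right (90° clockwise)) -> South
  U (U-turn (180°)) -> North
  U (U-turn (180°)) -> South
Final: South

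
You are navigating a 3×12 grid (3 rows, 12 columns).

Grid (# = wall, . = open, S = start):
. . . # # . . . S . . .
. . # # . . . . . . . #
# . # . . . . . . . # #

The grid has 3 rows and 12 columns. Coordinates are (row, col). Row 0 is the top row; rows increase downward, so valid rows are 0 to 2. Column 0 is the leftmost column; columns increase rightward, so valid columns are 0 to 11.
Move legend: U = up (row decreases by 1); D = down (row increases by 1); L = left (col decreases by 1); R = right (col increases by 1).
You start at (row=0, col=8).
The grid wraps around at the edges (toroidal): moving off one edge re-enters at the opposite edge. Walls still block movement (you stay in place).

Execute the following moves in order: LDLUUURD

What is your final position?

Answer: Final position: (row=2, col=7)

Derivation:
Start: (row=0, col=8)
  L (left): (row=0, col=8) -> (row=0, col=7)
  D (down): (row=0, col=7) -> (row=1, col=7)
  L (left): (row=1, col=7) -> (row=1, col=6)
  U (up): (row=1, col=6) -> (row=0, col=6)
  U (up): (row=0, col=6) -> (row=2, col=6)
  U (up): (row=2, col=6) -> (row=1, col=6)
  R (right): (row=1, col=6) -> (row=1, col=7)
  D (down): (row=1, col=7) -> (row=2, col=7)
Final: (row=2, col=7)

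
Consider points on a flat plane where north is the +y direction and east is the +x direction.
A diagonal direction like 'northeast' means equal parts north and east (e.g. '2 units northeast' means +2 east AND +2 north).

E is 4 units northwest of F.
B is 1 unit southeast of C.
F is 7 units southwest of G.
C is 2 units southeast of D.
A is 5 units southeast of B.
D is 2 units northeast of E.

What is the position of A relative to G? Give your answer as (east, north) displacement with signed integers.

Place G at the origin (east=0, north=0).
  F is 7 units southwest of G: delta (east=-7, north=-7); F at (east=-7, north=-7).
  E is 4 units northwest of F: delta (east=-4, north=+4); E at (east=-11, north=-3).
  D is 2 units northeast of E: delta (east=+2, north=+2); D at (east=-9, north=-1).
  C is 2 units southeast of D: delta (east=+2, north=-2); C at (east=-7, north=-3).
  B is 1 unit southeast of C: delta (east=+1, north=-1); B at (east=-6, north=-4).
  A is 5 units southeast of B: delta (east=+5, north=-5); A at (east=-1, north=-9).
Therefore A relative to G: (east=-1, north=-9).

Answer: A is at (east=-1, north=-9) relative to G.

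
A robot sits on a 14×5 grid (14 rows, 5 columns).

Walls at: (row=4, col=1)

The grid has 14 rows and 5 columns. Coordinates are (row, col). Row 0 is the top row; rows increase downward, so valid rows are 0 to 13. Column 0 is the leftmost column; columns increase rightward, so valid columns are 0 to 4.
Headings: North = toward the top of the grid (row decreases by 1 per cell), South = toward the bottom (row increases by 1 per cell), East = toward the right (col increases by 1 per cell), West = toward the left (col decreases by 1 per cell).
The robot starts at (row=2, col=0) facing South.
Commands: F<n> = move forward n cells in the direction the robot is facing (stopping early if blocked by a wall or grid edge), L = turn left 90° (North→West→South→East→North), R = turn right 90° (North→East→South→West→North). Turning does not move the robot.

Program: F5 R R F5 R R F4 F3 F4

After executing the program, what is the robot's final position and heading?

Answer: Final position: (row=13, col=0), facing South

Derivation:
Start: (row=2, col=0), facing South
  F5: move forward 5, now at (row=7, col=0)
  R: turn right, now facing West
  R: turn right, now facing North
  F5: move forward 5, now at (row=2, col=0)
  R: turn right, now facing East
  R: turn right, now facing South
  F4: move forward 4, now at (row=6, col=0)
  F3: move forward 3, now at (row=9, col=0)
  F4: move forward 4, now at (row=13, col=0)
Final: (row=13, col=0), facing South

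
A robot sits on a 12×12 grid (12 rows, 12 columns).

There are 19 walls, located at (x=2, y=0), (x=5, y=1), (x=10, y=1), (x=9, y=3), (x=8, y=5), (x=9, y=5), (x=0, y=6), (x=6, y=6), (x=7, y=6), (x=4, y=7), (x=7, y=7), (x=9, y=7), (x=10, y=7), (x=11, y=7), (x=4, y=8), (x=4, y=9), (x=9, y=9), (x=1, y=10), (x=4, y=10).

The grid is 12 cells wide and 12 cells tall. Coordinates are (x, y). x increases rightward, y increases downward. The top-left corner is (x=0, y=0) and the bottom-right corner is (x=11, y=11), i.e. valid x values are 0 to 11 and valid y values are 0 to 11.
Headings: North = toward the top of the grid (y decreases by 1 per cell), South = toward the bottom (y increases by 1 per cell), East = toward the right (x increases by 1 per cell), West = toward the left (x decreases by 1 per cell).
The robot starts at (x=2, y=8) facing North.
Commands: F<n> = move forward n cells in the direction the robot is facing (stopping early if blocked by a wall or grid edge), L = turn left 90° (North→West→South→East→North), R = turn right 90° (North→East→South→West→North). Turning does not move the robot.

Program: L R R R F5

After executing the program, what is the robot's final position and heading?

Start: (x=2, y=8), facing North
  L: turn left, now facing West
  R: turn right, now facing North
  R: turn right, now facing East
  R: turn right, now facing South
  F5: move forward 3/5 (blocked), now at (x=2, y=11)
Final: (x=2, y=11), facing South

Answer: Final position: (x=2, y=11), facing South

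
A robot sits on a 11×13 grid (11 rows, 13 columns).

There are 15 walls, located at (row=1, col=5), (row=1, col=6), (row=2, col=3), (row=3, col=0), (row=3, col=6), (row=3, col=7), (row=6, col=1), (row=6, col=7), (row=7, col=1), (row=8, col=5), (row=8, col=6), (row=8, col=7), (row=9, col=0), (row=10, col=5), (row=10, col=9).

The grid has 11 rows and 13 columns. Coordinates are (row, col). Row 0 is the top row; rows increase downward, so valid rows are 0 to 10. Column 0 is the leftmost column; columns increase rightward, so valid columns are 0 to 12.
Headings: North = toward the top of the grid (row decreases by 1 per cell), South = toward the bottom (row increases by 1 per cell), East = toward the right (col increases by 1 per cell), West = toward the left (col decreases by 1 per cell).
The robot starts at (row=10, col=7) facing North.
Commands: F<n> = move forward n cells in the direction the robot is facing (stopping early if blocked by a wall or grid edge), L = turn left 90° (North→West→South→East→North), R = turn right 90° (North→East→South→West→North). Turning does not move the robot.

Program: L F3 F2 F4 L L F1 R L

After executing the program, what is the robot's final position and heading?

Answer: Final position: (row=10, col=7), facing East

Derivation:
Start: (row=10, col=7), facing North
  L: turn left, now facing West
  F3: move forward 1/3 (blocked), now at (row=10, col=6)
  F2: move forward 0/2 (blocked), now at (row=10, col=6)
  F4: move forward 0/4 (blocked), now at (row=10, col=6)
  L: turn left, now facing South
  L: turn left, now facing East
  F1: move forward 1, now at (row=10, col=7)
  R: turn right, now facing South
  L: turn left, now facing East
Final: (row=10, col=7), facing East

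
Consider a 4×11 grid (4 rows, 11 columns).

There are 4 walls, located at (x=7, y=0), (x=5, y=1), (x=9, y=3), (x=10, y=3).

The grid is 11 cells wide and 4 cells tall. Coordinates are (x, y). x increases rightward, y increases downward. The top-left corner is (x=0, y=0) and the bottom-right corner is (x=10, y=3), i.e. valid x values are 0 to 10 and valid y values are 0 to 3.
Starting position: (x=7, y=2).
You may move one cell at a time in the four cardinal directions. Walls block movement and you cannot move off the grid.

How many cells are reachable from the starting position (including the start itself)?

BFS flood-fill from (x=7, y=2):
  Distance 0: (x=7, y=2)
  Distance 1: (x=7, y=1), (x=6, y=2), (x=8, y=2), (x=7, y=3)
  Distance 2: (x=6, y=1), (x=8, y=1), (x=5, y=2), (x=9, y=2), (x=6, y=3), (x=8, y=3)
  Distance 3: (x=6, y=0), (x=8, y=0), (x=9, y=1), (x=4, y=2), (x=10, y=2), (x=5, y=3)
  Distance 4: (x=5, y=0), (x=9, y=0), (x=4, y=1), (x=10, y=1), (x=3, y=2), (x=4, y=3)
  Distance 5: (x=4, y=0), (x=10, y=0), (x=3, y=1), (x=2, y=2), (x=3, y=3)
  Distance 6: (x=3, y=0), (x=2, y=1), (x=1, y=2), (x=2, y=3)
  Distance 7: (x=2, y=0), (x=1, y=1), (x=0, y=2), (x=1, y=3)
  Distance 8: (x=1, y=0), (x=0, y=1), (x=0, y=3)
  Distance 9: (x=0, y=0)
Total reachable: 40 (grid has 40 open cells total)

Answer: Reachable cells: 40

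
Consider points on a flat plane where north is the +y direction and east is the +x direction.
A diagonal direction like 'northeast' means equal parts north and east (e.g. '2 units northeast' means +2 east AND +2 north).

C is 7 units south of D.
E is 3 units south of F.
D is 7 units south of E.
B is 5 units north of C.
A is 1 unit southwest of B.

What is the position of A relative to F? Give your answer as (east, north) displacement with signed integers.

Answer: A is at (east=-1, north=-13) relative to F.

Derivation:
Place F at the origin (east=0, north=0).
  E is 3 units south of F: delta (east=+0, north=-3); E at (east=0, north=-3).
  D is 7 units south of E: delta (east=+0, north=-7); D at (east=0, north=-10).
  C is 7 units south of D: delta (east=+0, north=-7); C at (east=0, north=-17).
  B is 5 units north of C: delta (east=+0, north=+5); B at (east=0, north=-12).
  A is 1 unit southwest of B: delta (east=-1, north=-1); A at (east=-1, north=-13).
Therefore A relative to F: (east=-1, north=-13).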